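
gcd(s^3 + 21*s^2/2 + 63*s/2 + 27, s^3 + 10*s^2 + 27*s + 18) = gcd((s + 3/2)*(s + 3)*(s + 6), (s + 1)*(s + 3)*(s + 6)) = s^2 + 9*s + 18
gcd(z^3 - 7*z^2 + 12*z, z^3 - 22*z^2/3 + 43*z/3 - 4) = z^2 - 7*z + 12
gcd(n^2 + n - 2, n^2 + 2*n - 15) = 1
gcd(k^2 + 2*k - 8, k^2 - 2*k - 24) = k + 4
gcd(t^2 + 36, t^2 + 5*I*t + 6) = t + 6*I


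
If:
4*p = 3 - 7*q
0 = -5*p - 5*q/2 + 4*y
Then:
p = 28*y/25 - 3/10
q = 3/5 - 16*y/25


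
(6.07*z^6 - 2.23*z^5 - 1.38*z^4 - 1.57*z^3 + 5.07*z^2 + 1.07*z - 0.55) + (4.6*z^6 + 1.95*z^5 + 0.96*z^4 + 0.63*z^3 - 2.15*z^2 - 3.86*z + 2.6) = 10.67*z^6 - 0.28*z^5 - 0.42*z^4 - 0.94*z^3 + 2.92*z^2 - 2.79*z + 2.05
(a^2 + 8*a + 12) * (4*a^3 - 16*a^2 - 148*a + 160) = 4*a^5 + 16*a^4 - 228*a^3 - 1216*a^2 - 496*a + 1920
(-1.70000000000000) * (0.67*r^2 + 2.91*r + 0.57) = -1.139*r^2 - 4.947*r - 0.969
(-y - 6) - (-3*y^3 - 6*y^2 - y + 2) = 3*y^3 + 6*y^2 - 8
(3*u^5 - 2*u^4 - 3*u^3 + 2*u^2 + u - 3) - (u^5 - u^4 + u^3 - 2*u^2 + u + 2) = 2*u^5 - u^4 - 4*u^3 + 4*u^2 - 5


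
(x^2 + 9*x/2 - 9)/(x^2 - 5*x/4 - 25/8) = 4*(-2*x^2 - 9*x + 18)/(-8*x^2 + 10*x + 25)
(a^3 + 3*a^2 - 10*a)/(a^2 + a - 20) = a*(a - 2)/(a - 4)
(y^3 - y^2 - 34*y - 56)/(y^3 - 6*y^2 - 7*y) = (y^2 + 6*y + 8)/(y*(y + 1))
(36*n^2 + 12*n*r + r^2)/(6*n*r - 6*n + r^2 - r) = (6*n + r)/(r - 1)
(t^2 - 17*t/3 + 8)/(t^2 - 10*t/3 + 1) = (3*t - 8)/(3*t - 1)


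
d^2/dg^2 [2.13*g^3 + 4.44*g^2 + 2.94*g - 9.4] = 12.78*g + 8.88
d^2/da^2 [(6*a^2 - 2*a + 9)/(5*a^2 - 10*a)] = 2*(10*a^3 + 27*a^2 - 54*a + 36)/(5*a^3*(a^3 - 6*a^2 + 12*a - 8))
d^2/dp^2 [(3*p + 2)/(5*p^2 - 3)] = 30*(5*p^3 + 10*p^2 + 9*p + 2)/(125*p^6 - 225*p^4 + 135*p^2 - 27)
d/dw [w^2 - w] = 2*w - 1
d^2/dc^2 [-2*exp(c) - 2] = -2*exp(c)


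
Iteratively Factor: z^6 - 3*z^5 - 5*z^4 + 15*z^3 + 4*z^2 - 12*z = (z + 2)*(z^5 - 5*z^4 + 5*z^3 + 5*z^2 - 6*z) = (z + 1)*(z + 2)*(z^4 - 6*z^3 + 11*z^2 - 6*z) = (z - 2)*(z + 1)*(z + 2)*(z^3 - 4*z^2 + 3*z) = (z - 2)*(z - 1)*(z + 1)*(z + 2)*(z^2 - 3*z) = (z - 3)*(z - 2)*(z - 1)*(z + 1)*(z + 2)*(z)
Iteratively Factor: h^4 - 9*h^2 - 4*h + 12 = (h + 2)*(h^3 - 2*h^2 - 5*h + 6) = (h - 3)*(h + 2)*(h^2 + h - 2) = (h - 3)*(h - 1)*(h + 2)*(h + 2)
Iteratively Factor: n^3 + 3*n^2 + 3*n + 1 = (n + 1)*(n^2 + 2*n + 1) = (n + 1)^2*(n + 1)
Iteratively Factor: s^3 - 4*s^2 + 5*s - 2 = (s - 2)*(s^2 - 2*s + 1) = (s - 2)*(s - 1)*(s - 1)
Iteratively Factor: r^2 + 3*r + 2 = (r + 2)*(r + 1)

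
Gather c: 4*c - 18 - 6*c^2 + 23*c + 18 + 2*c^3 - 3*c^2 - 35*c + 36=2*c^3 - 9*c^2 - 8*c + 36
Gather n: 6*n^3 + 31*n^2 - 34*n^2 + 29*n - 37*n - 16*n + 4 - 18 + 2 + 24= 6*n^3 - 3*n^2 - 24*n + 12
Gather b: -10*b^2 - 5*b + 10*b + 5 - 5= -10*b^2 + 5*b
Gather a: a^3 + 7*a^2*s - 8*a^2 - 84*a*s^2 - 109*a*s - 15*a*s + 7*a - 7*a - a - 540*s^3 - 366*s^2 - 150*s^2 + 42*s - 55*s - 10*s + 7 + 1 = a^3 + a^2*(7*s - 8) + a*(-84*s^2 - 124*s - 1) - 540*s^3 - 516*s^2 - 23*s + 8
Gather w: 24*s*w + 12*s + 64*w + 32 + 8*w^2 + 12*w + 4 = 12*s + 8*w^2 + w*(24*s + 76) + 36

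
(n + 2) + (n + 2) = 2*n + 4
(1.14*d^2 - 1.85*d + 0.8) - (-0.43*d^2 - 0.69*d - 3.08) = 1.57*d^2 - 1.16*d + 3.88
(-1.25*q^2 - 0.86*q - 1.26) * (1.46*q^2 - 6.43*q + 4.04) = -1.825*q^4 + 6.7819*q^3 - 1.3598*q^2 + 4.6274*q - 5.0904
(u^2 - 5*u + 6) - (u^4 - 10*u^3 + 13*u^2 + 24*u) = -u^4 + 10*u^3 - 12*u^2 - 29*u + 6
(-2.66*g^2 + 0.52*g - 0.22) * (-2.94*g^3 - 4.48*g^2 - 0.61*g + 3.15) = 7.8204*g^5 + 10.388*g^4 - 0.0602*g^3 - 7.7106*g^2 + 1.7722*g - 0.693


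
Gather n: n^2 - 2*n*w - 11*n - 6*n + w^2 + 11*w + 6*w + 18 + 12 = n^2 + n*(-2*w - 17) + w^2 + 17*w + 30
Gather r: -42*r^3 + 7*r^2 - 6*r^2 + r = -42*r^3 + r^2 + r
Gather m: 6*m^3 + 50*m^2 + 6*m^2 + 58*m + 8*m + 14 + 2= 6*m^3 + 56*m^2 + 66*m + 16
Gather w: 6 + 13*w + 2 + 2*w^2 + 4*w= 2*w^2 + 17*w + 8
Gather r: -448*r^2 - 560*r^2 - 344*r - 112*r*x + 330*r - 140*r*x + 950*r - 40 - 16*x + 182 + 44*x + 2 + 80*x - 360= -1008*r^2 + r*(936 - 252*x) + 108*x - 216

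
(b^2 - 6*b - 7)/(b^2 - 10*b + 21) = (b + 1)/(b - 3)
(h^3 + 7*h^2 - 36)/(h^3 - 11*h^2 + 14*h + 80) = (h^3 + 7*h^2 - 36)/(h^3 - 11*h^2 + 14*h + 80)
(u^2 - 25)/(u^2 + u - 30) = (u + 5)/(u + 6)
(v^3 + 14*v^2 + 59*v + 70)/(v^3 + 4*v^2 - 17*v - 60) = (v^2 + 9*v + 14)/(v^2 - v - 12)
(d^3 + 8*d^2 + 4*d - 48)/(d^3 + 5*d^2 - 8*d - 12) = (d + 4)/(d + 1)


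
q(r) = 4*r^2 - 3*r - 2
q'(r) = 8*r - 3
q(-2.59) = 32.60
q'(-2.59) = -23.72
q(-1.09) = 6.02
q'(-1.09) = -11.72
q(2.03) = 8.39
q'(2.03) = 13.24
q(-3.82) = 67.83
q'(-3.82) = -33.56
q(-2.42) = 28.69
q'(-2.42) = -22.36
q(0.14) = -2.34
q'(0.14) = -1.88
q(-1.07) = 5.79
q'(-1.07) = -11.56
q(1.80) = 5.56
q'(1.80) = 11.40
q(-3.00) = 43.00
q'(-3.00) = -27.00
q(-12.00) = 610.00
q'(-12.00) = -99.00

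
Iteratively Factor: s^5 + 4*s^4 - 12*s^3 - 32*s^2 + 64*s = (s - 2)*(s^4 + 6*s^3 - 32*s) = (s - 2)^2*(s^3 + 8*s^2 + 16*s) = s*(s - 2)^2*(s^2 + 8*s + 16) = s*(s - 2)^2*(s + 4)*(s + 4)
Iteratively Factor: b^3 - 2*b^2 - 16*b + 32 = (b - 2)*(b^2 - 16) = (b - 4)*(b - 2)*(b + 4)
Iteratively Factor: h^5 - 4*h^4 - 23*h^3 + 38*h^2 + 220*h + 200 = (h + 2)*(h^4 - 6*h^3 - 11*h^2 + 60*h + 100) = (h + 2)^2*(h^3 - 8*h^2 + 5*h + 50) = (h - 5)*(h + 2)^2*(h^2 - 3*h - 10) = (h - 5)*(h + 2)^3*(h - 5)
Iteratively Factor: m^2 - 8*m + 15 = (m - 3)*(m - 5)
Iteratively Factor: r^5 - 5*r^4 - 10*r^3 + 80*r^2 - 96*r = (r - 3)*(r^4 - 2*r^3 - 16*r^2 + 32*r) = r*(r - 3)*(r^3 - 2*r^2 - 16*r + 32) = r*(r - 4)*(r - 3)*(r^2 + 2*r - 8) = r*(r - 4)*(r - 3)*(r - 2)*(r + 4)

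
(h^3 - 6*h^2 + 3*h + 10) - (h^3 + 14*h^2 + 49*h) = -20*h^2 - 46*h + 10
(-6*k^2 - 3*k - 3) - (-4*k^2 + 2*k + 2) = -2*k^2 - 5*k - 5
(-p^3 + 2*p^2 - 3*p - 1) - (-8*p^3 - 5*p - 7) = 7*p^3 + 2*p^2 + 2*p + 6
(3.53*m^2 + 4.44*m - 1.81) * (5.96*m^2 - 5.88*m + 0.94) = 21.0388*m^4 + 5.706*m^3 - 33.5766*m^2 + 14.8164*m - 1.7014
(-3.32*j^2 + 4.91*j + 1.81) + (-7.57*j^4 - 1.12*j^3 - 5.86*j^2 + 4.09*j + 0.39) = -7.57*j^4 - 1.12*j^3 - 9.18*j^2 + 9.0*j + 2.2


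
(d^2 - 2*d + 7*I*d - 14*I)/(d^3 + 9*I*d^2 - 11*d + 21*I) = (d - 2)/(d^2 + 2*I*d + 3)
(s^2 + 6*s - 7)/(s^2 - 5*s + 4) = (s + 7)/(s - 4)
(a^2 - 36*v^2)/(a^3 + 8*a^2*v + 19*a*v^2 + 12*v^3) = (a^2 - 36*v^2)/(a^3 + 8*a^2*v + 19*a*v^2 + 12*v^3)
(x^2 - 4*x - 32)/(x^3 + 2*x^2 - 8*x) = (x - 8)/(x*(x - 2))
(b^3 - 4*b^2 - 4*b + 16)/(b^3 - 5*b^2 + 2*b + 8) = (b + 2)/(b + 1)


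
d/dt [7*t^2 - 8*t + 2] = 14*t - 8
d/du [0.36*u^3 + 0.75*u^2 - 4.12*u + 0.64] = 1.08*u^2 + 1.5*u - 4.12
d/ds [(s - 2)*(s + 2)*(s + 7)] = 3*s^2 + 14*s - 4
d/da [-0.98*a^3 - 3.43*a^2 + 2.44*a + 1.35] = -2.94*a^2 - 6.86*a + 2.44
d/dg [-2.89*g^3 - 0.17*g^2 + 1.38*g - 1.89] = -8.67*g^2 - 0.34*g + 1.38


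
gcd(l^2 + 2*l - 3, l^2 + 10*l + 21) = l + 3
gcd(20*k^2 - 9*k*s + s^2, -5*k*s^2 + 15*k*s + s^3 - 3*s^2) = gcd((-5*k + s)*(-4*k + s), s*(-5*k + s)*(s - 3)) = -5*k + s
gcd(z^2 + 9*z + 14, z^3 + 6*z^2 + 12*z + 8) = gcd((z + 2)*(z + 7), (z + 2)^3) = z + 2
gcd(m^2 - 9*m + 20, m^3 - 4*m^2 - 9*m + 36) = m - 4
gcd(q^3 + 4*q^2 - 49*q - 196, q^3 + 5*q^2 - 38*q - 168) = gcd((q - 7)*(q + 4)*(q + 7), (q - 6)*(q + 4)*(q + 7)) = q^2 + 11*q + 28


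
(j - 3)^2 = j^2 - 6*j + 9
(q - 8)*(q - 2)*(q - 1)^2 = q^4 - 12*q^3 + 37*q^2 - 42*q + 16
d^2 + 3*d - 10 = (d - 2)*(d + 5)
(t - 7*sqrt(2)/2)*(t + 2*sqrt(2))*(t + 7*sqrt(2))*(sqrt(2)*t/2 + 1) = sqrt(2)*t^4/2 + 13*t^3/2 - 12*sqrt(2)*t^2 - 133*t - 98*sqrt(2)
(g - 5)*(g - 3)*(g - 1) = g^3 - 9*g^2 + 23*g - 15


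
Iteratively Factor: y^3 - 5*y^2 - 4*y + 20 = (y + 2)*(y^2 - 7*y + 10) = (y - 5)*(y + 2)*(y - 2)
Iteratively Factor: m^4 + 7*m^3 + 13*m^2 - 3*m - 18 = (m + 2)*(m^3 + 5*m^2 + 3*m - 9) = (m - 1)*(m + 2)*(m^2 + 6*m + 9) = (m - 1)*(m + 2)*(m + 3)*(m + 3)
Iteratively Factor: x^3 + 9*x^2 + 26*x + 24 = (x + 3)*(x^2 + 6*x + 8) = (x + 2)*(x + 3)*(x + 4)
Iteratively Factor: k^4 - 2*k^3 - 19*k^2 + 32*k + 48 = (k + 1)*(k^3 - 3*k^2 - 16*k + 48) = (k + 1)*(k + 4)*(k^2 - 7*k + 12) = (k - 4)*(k + 1)*(k + 4)*(k - 3)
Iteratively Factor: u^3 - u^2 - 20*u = (u + 4)*(u^2 - 5*u) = u*(u + 4)*(u - 5)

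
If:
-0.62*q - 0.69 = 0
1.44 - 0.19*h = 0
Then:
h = 7.58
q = -1.11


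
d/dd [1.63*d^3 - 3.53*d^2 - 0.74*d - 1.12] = 4.89*d^2 - 7.06*d - 0.74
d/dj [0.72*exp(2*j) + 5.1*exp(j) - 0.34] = (1.44*exp(j) + 5.1)*exp(j)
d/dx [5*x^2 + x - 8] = 10*x + 1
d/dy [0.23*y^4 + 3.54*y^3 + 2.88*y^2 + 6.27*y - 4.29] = 0.92*y^3 + 10.62*y^2 + 5.76*y + 6.27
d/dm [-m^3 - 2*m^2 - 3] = m*(-3*m - 4)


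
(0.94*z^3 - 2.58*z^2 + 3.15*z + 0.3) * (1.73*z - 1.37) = 1.6262*z^4 - 5.7512*z^3 + 8.9841*z^2 - 3.7965*z - 0.411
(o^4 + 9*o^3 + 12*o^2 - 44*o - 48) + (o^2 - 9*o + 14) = o^4 + 9*o^3 + 13*o^2 - 53*o - 34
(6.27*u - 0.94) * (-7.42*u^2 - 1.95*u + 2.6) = -46.5234*u^3 - 5.2517*u^2 + 18.135*u - 2.444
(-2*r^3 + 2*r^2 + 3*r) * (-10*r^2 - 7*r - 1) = 20*r^5 - 6*r^4 - 42*r^3 - 23*r^2 - 3*r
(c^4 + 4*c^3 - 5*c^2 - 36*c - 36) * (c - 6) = c^5 - 2*c^4 - 29*c^3 - 6*c^2 + 180*c + 216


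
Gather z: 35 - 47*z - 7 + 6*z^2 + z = 6*z^2 - 46*z + 28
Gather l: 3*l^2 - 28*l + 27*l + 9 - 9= 3*l^2 - l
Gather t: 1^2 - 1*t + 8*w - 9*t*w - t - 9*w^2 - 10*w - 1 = t*(-9*w - 2) - 9*w^2 - 2*w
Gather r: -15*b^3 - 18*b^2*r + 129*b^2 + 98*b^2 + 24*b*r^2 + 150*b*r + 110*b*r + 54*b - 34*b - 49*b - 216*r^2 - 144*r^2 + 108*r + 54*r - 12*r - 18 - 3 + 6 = -15*b^3 + 227*b^2 - 29*b + r^2*(24*b - 360) + r*(-18*b^2 + 260*b + 150) - 15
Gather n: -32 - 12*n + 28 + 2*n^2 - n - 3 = 2*n^2 - 13*n - 7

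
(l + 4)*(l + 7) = l^2 + 11*l + 28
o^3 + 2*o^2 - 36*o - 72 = (o - 6)*(o + 2)*(o + 6)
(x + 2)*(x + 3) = x^2 + 5*x + 6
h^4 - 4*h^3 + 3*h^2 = h^2*(h - 3)*(h - 1)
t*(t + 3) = t^2 + 3*t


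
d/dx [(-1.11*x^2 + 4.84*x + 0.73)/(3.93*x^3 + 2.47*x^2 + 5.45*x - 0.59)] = (4.3623*x^4 - 38.0424*x^3 - 26.611*x^2 - 2.2964*x - 6.8341)/(15.4449*x^6 + 19.4142*x^5 + 48.9379*x^4 + 22.2856*x^3 + 26.7879*x^2 - 6.431*x + 0.3481)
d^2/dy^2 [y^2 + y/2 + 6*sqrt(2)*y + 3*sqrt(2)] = 2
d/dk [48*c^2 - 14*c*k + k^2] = -14*c + 2*k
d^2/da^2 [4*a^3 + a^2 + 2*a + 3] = 24*a + 2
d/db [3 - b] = -1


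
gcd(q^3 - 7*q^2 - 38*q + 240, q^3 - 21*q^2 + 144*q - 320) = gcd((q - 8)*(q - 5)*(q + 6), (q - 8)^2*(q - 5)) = q^2 - 13*q + 40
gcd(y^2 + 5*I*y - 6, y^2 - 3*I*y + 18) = y + 3*I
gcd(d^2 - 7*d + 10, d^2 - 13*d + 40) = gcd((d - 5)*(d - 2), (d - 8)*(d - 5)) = d - 5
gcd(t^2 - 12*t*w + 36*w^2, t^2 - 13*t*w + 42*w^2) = t - 6*w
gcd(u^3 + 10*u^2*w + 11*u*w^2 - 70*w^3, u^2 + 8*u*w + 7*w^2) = u + 7*w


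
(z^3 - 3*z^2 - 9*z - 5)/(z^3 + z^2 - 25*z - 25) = (z + 1)/(z + 5)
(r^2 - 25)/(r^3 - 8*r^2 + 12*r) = (r^2 - 25)/(r*(r^2 - 8*r + 12))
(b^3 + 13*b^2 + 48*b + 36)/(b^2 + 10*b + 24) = (b^2 + 7*b + 6)/(b + 4)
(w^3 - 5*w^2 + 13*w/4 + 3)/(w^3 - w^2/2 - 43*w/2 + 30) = (w + 1/2)/(w + 5)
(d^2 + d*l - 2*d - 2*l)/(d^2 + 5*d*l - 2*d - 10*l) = (d + l)/(d + 5*l)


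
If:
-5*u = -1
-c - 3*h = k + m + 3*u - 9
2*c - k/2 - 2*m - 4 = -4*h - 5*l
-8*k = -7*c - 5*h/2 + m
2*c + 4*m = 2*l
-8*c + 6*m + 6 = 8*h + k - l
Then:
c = -87758/35835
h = 44612/11945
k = -7628/7167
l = -7390/7167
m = 8468/11945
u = 1/5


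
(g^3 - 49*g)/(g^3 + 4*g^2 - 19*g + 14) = g*(g - 7)/(g^2 - 3*g + 2)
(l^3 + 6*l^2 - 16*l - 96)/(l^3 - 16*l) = (l + 6)/l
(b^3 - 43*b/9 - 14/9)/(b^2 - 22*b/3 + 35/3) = (3*b^2 + 7*b + 2)/(3*(b - 5))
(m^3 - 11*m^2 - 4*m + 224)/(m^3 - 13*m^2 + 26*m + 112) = (m + 4)/(m + 2)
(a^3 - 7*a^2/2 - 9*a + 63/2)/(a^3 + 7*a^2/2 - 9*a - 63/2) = (2*a - 7)/(2*a + 7)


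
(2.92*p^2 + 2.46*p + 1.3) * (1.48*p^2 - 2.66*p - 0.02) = 4.3216*p^4 - 4.1264*p^3 - 4.678*p^2 - 3.5072*p - 0.026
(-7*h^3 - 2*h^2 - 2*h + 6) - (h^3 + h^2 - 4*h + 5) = -8*h^3 - 3*h^2 + 2*h + 1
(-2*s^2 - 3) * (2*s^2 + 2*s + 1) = -4*s^4 - 4*s^3 - 8*s^2 - 6*s - 3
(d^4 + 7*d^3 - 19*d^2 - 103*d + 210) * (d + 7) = d^5 + 14*d^4 + 30*d^3 - 236*d^2 - 511*d + 1470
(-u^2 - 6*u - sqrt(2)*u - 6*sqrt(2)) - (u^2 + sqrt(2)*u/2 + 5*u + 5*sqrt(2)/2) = -2*u^2 - 11*u - 3*sqrt(2)*u/2 - 17*sqrt(2)/2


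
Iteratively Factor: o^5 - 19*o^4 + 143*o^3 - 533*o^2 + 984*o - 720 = (o - 3)*(o^4 - 16*o^3 + 95*o^2 - 248*o + 240) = (o - 4)*(o - 3)*(o^3 - 12*o^2 + 47*o - 60) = (o - 4)*(o - 3)^2*(o^2 - 9*o + 20) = (o - 4)^2*(o - 3)^2*(o - 5)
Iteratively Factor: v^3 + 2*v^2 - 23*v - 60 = (v + 4)*(v^2 - 2*v - 15) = (v - 5)*(v + 4)*(v + 3)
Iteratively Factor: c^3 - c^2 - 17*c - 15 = (c + 3)*(c^2 - 4*c - 5) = (c - 5)*(c + 3)*(c + 1)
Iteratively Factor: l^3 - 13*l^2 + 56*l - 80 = (l - 5)*(l^2 - 8*l + 16) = (l - 5)*(l - 4)*(l - 4)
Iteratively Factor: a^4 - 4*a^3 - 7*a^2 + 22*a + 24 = (a + 2)*(a^3 - 6*a^2 + 5*a + 12) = (a - 3)*(a + 2)*(a^2 - 3*a - 4) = (a - 4)*(a - 3)*(a + 2)*(a + 1)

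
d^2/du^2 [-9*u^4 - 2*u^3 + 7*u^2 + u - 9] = -108*u^2 - 12*u + 14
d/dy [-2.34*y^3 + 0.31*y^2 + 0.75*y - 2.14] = -7.02*y^2 + 0.62*y + 0.75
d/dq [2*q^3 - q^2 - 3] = 2*q*(3*q - 1)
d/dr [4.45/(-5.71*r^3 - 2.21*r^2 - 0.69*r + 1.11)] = (76.2285*r^2 + 19.669*r + 3.0705)/(5.71*r^3 + 2.21*r^2 + 0.69*r - 1.11)^2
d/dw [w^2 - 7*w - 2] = 2*w - 7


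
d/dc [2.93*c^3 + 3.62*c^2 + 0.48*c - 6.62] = 8.79*c^2 + 7.24*c + 0.48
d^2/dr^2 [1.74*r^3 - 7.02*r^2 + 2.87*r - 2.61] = 10.44*r - 14.04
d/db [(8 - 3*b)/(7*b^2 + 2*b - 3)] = 7*(3*b^2 - 16*b - 1)/(49*b^4 + 28*b^3 - 38*b^2 - 12*b + 9)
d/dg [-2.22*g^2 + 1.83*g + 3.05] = 1.83 - 4.44*g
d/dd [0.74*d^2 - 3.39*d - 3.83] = 1.48*d - 3.39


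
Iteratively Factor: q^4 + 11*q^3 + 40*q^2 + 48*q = (q)*(q^3 + 11*q^2 + 40*q + 48) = q*(q + 4)*(q^2 + 7*q + 12) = q*(q + 3)*(q + 4)*(q + 4)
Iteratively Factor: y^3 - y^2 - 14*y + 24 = (y - 2)*(y^2 + y - 12) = (y - 2)*(y + 4)*(y - 3)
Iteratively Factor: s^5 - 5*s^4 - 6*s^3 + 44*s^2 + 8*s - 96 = (s - 3)*(s^4 - 2*s^3 - 12*s^2 + 8*s + 32) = (s - 3)*(s + 2)*(s^3 - 4*s^2 - 4*s + 16) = (s - 3)*(s - 2)*(s + 2)*(s^2 - 2*s - 8) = (s - 4)*(s - 3)*(s - 2)*(s + 2)*(s + 2)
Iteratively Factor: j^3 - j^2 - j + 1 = (j - 1)*(j^2 - 1) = (j - 1)^2*(j + 1)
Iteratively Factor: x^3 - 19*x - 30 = (x + 3)*(x^2 - 3*x - 10) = (x + 2)*(x + 3)*(x - 5)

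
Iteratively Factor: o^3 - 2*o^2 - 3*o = (o)*(o^2 - 2*o - 3) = o*(o - 3)*(o + 1)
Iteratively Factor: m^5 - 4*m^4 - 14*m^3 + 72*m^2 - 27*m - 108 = (m + 4)*(m^4 - 8*m^3 + 18*m^2 - 27) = (m - 3)*(m + 4)*(m^3 - 5*m^2 + 3*m + 9) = (m - 3)*(m + 1)*(m + 4)*(m^2 - 6*m + 9) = (m - 3)^2*(m + 1)*(m + 4)*(m - 3)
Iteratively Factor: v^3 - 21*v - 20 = (v - 5)*(v^2 + 5*v + 4) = (v - 5)*(v + 1)*(v + 4)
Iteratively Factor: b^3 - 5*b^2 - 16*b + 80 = (b - 5)*(b^2 - 16) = (b - 5)*(b - 4)*(b + 4)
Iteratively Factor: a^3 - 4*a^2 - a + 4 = (a + 1)*(a^2 - 5*a + 4) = (a - 1)*(a + 1)*(a - 4)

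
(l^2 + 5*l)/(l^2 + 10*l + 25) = l/(l + 5)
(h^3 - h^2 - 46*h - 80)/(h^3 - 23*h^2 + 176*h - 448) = (h^2 + 7*h + 10)/(h^2 - 15*h + 56)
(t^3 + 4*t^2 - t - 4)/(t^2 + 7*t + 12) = (t^2 - 1)/(t + 3)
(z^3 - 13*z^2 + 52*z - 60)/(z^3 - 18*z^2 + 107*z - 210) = (z - 2)/(z - 7)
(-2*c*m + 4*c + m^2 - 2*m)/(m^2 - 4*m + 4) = (-2*c + m)/(m - 2)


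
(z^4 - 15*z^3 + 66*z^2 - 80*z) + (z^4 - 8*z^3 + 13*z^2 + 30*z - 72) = 2*z^4 - 23*z^3 + 79*z^2 - 50*z - 72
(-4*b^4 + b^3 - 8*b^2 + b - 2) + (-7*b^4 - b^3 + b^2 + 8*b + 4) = -11*b^4 - 7*b^2 + 9*b + 2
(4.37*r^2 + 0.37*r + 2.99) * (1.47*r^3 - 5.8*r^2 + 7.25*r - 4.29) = 6.4239*r^5 - 24.8021*r^4 + 33.9318*r^3 - 33.4068*r^2 + 20.0902*r - 12.8271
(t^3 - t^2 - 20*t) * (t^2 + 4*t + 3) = t^5 + 3*t^4 - 21*t^3 - 83*t^2 - 60*t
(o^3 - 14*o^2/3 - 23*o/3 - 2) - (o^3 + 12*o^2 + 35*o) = -50*o^2/3 - 128*o/3 - 2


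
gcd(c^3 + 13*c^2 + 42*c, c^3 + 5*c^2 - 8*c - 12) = c + 6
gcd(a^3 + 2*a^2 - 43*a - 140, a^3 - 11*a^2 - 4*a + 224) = a^2 - 3*a - 28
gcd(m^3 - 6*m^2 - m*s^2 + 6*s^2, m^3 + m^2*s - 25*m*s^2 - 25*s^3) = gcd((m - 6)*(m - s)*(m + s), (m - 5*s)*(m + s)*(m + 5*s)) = m + s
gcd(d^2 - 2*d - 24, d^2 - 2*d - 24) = d^2 - 2*d - 24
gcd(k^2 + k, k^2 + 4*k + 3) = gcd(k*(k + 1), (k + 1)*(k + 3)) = k + 1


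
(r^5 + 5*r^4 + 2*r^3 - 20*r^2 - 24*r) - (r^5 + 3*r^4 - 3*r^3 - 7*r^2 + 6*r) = 2*r^4 + 5*r^3 - 13*r^2 - 30*r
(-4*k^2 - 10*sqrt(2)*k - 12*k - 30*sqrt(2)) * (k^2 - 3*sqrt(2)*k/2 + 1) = -4*k^4 - 12*k^3 - 4*sqrt(2)*k^3 - 12*sqrt(2)*k^2 + 26*k^2 - 10*sqrt(2)*k + 78*k - 30*sqrt(2)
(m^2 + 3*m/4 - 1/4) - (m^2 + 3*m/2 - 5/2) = 9/4 - 3*m/4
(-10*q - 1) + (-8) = -10*q - 9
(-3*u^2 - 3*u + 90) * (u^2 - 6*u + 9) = -3*u^4 + 15*u^3 + 81*u^2 - 567*u + 810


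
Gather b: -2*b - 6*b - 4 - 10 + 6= -8*b - 8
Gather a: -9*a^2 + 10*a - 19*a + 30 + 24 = -9*a^2 - 9*a + 54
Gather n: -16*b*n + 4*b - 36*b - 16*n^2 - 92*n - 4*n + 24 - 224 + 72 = -32*b - 16*n^2 + n*(-16*b - 96) - 128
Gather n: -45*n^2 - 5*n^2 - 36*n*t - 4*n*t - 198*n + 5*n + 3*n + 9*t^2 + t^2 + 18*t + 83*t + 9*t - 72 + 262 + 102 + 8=-50*n^2 + n*(-40*t - 190) + 10*t^2 + 110*t + 300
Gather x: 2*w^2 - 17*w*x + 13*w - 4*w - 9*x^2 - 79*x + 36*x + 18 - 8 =2*w^2 + 9*w - 9*x^2 + x*(-17*w - 43) + 10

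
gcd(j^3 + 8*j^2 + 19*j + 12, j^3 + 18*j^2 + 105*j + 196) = j + 4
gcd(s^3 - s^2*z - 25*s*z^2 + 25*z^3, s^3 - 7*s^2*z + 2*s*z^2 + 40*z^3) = -s + 5*z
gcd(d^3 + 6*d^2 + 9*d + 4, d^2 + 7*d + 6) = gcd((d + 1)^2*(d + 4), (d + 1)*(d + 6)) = d + 1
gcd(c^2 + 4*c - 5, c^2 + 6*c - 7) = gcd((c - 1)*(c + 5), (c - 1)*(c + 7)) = c - 1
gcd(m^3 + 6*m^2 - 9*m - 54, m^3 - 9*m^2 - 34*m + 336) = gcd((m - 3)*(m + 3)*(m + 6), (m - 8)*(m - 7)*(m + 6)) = m + 6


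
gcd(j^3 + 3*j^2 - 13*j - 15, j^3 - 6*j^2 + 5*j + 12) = j^2 - 2*j - 3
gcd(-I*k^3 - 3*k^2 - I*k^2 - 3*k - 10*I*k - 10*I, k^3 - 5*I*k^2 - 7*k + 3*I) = 1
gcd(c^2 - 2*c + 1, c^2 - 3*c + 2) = c - 1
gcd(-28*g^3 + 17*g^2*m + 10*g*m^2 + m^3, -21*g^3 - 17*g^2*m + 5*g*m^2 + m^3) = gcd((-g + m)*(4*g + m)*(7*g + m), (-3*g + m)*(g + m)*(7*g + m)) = 7*g + m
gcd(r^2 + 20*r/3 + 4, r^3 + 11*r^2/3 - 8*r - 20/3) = r + 2/3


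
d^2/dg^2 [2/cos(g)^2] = 4*(2 - cos(2*g))/cos(g)^4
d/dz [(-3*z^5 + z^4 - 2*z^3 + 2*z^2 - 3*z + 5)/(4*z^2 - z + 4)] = (-36*z^6 + 20*z^5 - 71*z^4 + 20*z^3 - 14*z^2 - 24*z - 7)/(16*z^4 - 8*z^3 + 33*z^2 - 8*z + 16)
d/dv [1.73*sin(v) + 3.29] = 1.73*cos(v)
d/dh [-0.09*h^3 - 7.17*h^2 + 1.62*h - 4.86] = -0.27*h^2 - 14.34*h + 1.62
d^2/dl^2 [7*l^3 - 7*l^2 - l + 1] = 42*l - 14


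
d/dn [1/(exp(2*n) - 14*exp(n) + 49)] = 2*(7 - exp(n))*exp(n)/(exp(2*n) - 14*exp(n) + 49)^2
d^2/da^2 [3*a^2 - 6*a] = 6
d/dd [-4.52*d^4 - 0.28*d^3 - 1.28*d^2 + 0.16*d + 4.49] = -18.08*d^3 - 0.84*d^2 - 2.56*d + 0.16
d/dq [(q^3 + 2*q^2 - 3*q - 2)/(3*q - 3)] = (2*q^3 - q^2 - 4*q + 5)/(3*(q^2 - 2*q + 1))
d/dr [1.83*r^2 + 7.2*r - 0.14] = 3.66*r + 7.2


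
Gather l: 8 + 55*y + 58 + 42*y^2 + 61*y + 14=42*y^2 + 116*y + 80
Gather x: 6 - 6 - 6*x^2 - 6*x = -6*x^2 - 6*x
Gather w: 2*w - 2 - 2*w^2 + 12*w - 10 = -2*w^2 + 14*w - 12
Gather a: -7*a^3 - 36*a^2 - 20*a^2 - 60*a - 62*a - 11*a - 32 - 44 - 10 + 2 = -7*a^3 - 56*a^2 - 133*a - 84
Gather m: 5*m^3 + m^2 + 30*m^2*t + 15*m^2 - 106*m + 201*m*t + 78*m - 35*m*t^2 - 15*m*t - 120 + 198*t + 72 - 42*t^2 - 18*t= 5*m^3 + m^2*(30*t + 16) + m*(-35*t^2 + 186*t - 28) - 42*t^2 + 180*t - 48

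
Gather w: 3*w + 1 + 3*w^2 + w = 3*w^2 + 4*w + 1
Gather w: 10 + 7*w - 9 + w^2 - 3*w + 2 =w^2 + 4*w + 3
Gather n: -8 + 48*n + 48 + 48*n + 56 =96*n + 96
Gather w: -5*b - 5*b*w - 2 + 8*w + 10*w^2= -5*b + 10*w^2 + w*(8 - 5*b) - 2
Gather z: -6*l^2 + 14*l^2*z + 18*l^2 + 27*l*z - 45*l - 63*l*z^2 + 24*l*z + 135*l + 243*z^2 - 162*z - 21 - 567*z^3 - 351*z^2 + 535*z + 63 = 12*l^2 + 90*l - 567*z^3 + z^2*(-63*l - 108) + z*(14*l^2 + 51*l + 373) + 42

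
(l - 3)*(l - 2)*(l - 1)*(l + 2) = l^4 - 4*l^3 - l^2 + 16*l - 12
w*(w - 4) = w^2 - 4*w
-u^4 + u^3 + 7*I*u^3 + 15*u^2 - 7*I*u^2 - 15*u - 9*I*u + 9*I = (u - 3*I)^2*(I*u + 1)*(I*u - I)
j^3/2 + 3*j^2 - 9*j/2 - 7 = (j/2 + 1/2)*(j - 2)*(j + 7)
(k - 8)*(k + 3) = k^2 - 5*k - 24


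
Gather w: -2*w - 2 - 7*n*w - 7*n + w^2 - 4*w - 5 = -7*n + w^2 + w*(-7*n - 6) - 7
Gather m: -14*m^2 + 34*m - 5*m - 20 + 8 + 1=-14*m^2 + 29*m - 11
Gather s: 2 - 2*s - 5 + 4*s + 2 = 2*s - 1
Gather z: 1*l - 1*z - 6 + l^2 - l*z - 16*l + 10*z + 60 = l^2 - 15*l + z*(9 - l) + 54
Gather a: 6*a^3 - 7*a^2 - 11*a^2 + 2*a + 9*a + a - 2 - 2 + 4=6*a^3 - 18*a^2 + 12*a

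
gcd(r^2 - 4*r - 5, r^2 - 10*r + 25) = r - 5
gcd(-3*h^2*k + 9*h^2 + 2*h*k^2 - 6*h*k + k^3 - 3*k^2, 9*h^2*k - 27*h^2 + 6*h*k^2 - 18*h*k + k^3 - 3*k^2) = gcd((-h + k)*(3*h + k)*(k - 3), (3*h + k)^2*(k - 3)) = 3*h*k - 9*h + k^2 - 3*k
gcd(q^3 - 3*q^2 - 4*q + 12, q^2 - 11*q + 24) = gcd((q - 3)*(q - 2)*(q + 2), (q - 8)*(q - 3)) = q - 3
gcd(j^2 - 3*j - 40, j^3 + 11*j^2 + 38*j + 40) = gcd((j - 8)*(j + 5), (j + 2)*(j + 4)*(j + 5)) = j + 5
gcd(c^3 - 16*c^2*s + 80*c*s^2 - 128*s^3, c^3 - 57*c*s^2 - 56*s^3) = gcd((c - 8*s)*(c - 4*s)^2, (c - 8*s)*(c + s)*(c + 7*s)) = -c + 8*s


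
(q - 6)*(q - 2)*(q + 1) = q^3 - 7*q^2 + 4*q + 12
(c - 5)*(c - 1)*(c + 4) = c^3 - 2*c^2 - 19*c + 20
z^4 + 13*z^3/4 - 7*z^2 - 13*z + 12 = (z - 2)*(z - 3/4)*(z + 2)*(z + 4)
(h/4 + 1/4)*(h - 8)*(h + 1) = h^3/4 - 3*h^2/2 - 15*h/4 - 2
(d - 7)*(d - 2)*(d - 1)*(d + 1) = d^4 - 9*d^3 + 13*d^2 + 9*d - 14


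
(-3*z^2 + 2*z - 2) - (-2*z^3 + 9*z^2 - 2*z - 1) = 2*z^3 - 12*z^2 + 4*z - 1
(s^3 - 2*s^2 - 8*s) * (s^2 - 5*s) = s^5 - 7*s^4 + 2*s^3 + 40*s^2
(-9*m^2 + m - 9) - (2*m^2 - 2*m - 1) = -11*m^2 + 3*m - 8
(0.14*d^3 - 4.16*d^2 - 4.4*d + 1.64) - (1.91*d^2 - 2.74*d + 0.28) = 0.14*d^3 - 6.07*d^2 - 1.66*d + 1.36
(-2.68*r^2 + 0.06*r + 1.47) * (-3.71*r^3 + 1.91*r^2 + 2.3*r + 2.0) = 9.9428*r^5 - 5.3414*r^4 - 11.5031*r^3 - 2.4143*r^2 + 3.501*r + 2.94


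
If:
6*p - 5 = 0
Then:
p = 5/6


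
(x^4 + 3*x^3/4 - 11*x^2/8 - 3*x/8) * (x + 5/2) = x^5 + 13*x^4/4 + x^3/2 - 61*x^2/16 - 15*x/16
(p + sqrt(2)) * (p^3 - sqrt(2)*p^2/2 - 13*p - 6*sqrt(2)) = p^4 + sqrt(2)*p^3/2 - 14*p^2 - 19*sqrt(2)*p - 12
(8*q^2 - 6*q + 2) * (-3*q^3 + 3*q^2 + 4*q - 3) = -24*q^5 + 42*q^4 + 8*q^3 - 42*q^2 + 26*q - 6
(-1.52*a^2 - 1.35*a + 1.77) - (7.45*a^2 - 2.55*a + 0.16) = -8.97*a^2 + 1.2*a + 1.61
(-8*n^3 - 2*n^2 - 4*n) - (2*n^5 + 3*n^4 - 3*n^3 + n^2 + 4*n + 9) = -2*n^5 - 3*n^4 - 5*n^3 - 3*n^2 - 8*n - 9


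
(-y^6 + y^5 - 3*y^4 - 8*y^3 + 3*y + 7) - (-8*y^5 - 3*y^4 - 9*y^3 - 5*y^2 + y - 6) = -y^6 + 9*y^5 + y^3 + 5*y^2 + 2*y + 13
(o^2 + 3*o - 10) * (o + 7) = o^3 + 10*o^2 + 11*o - 70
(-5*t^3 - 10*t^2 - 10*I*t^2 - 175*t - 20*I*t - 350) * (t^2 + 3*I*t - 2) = -5*t^5 - 10*t^4 - 25*I*t^4 - 135*t^3 - 50*I*t^3 - 270*t^2 - 505*I*t^2 + 350*t - 1010*I*t + 700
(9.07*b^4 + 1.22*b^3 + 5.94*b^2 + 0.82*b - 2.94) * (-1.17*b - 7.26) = -10.6119*b^5 - 67.2756*b^4 - 15.807*b^3 - 44.0838*b^2 - 2.5134*b + 21.3444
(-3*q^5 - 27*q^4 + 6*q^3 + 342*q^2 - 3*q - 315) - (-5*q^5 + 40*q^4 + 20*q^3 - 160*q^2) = 2*q^5 - 67*q^4 - 14*q^3 + 502*q^2 - 3*q - 315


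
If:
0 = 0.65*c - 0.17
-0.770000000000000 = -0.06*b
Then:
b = 12.83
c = 0.26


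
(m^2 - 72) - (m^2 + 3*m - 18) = -3*m - 54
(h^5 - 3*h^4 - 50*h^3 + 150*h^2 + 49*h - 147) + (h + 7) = h^5 - 3*h^4 - 50*h^3 + 150*h^2 + 50*h - 140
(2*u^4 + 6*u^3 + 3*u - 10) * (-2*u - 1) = -4*u^5 - 14*u^4 - 6*u^3 - 6*u^2 + 17*u + 10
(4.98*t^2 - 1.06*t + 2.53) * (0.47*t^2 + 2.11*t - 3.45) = 2.3406*t^4 + 10.0096*t^3 - 18.2285*t^2 + 8.9953*t - 8.7285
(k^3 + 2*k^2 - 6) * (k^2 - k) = k^5 + k^4 - 2*k^3 - 6*k^2 + 6*k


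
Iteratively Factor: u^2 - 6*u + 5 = (u - 1)*(u - 5)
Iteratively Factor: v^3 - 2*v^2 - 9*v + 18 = (v - 2)*(v^2 - 9) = (v - 2)*(v + 3)*(v - 3)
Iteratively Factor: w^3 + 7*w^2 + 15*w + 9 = (w + 3)*(w^2 + 4*w + 3) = (w + 1)*(w + 3)*(w + 3)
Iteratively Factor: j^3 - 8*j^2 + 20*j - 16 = (j - 2)*(j^2 - 6*j + 8) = (j - 2)^2*(j - 4)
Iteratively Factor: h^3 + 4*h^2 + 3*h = (h)*(h^2 + 4*h + 3) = h*(h + 3)*(h + 1)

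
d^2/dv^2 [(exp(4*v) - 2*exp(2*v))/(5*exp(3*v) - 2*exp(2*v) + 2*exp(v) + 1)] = (25*exp(8*v) - 30*exp(7*v) - 14*exp(6*v) - 69*exp(5*v) + 132*exp(4*v) + 168*exp(3*v) - 8*exp(2*v) - 12*exp(v) - 8)*exp(2*v)/(125*exp(9*v) - 150*exp(8*v) + 210*exp(7*v) - 53*exp(6*v) + 24*exp(5*v) + 48*exp(4*v) - exp(3*v) + 6*exp(2*v) + 6*exp(v) + 1)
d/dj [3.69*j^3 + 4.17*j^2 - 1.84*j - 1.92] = 11.07*j^2 + 8.34*j - 1.84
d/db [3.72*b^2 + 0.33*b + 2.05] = 7.44*b + 0.33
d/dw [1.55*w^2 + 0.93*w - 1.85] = 3.1*w + 0.93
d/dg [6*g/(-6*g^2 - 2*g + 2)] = 3*(3*g^2 + 1)/(9*g^4 + 6*g^3 - 5*g^2 - 2*g + 1)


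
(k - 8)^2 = k^2 - 16*k + 64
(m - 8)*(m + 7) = m^2 - m - 56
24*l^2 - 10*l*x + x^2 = (-6*l + x)*(-4*l + x)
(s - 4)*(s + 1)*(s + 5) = s^3 + 2*s^2 - 19*s - 20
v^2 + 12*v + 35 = (v + 5)*(v + 7)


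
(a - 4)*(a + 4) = a^2 - 16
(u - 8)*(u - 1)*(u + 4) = u^3 - 5*u^2 - 28*u + 32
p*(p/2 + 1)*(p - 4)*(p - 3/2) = p^4/2 - 7*p^3/4 - 5*p^2/2 + 6*p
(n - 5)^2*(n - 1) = n^3 - 11*n^2 + 35*n - 25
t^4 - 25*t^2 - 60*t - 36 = (t - 6)*(t + 1)*(t + 2)*(t + 3)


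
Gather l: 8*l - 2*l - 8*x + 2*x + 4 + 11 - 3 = 6*l - 6*x + 12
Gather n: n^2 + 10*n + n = n^2 + 11*n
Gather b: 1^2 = 1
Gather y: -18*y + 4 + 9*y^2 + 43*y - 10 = 9*y^2 + 25*y - 6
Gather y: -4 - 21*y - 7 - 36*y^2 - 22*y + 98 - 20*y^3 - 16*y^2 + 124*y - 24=-20*y^3 - 52*y^2 + 81*y + 63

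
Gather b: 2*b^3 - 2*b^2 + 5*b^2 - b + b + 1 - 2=2*b^3 + 3*b^2 - 1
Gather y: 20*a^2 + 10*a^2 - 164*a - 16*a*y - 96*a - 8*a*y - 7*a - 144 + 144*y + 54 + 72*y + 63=30*a^2 - 267*a + y*(216 - 24*a) - 27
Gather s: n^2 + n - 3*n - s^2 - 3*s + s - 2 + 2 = n^2 - 2*n - s^2 - 2*s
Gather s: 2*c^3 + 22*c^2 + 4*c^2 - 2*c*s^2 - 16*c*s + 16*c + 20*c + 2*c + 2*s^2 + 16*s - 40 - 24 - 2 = 2*c^3 + 26*c^2 + 38*c + s^2*(2 - 2*c) + s*(16 - 16*c) - 66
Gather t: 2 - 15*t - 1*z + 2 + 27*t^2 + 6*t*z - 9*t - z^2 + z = 27*t^2 + t*(6*z - 24) - z^2 + 4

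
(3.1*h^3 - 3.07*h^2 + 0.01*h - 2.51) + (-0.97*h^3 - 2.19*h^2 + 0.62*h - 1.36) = 2.13*h^3 - 5.26*h^2 + 0.63*h - 3.87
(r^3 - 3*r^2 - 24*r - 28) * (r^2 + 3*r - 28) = r^5 - 61*r^3 - 16*r^2 + 588*r + 784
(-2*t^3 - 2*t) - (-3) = -2*t^3 - 2*t + 3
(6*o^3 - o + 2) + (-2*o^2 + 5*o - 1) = 6*o^3 - 2*o^2 + 4*o + 1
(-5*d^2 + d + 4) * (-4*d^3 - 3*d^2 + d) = 20*d^5 + 11*d^4 - 24*d^3 - 11*d^2 + 4*d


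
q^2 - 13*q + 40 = (q - 8)*(q - 5)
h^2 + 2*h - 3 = (h - 1)*(h + 3)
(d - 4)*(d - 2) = d^2 - 6*d + 8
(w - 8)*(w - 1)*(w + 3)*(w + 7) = w^4 + w^3 - 61*w^2 - 109*w + 168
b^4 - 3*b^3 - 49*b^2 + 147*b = b*(b - 7)*(b - 3)*(b + 7)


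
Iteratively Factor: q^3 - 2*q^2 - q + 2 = (q - 2)*(q^2 - 1) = (q - 2)*(q - 1)*(q + 1)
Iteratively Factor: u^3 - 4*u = (u)*(u^2 - 4) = u*(u - 2)*(u + 2)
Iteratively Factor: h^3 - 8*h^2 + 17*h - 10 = (h - 1)*(h^2 - 7*h + 10) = (h - 2)*(h - 1)*(h - 5)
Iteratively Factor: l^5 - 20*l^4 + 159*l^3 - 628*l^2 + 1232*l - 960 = (l - 4)*(l^4 - 16*l^3 + 95*l^2 - 248*l + 240) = (l - 4)^2*(l^3 - 12*l^2 + 47*l - 60) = (l - 5)*(l - 4)^2*(l^2 - 7*l + 12) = (l - 5)*(l - 4)^3*(l - 3)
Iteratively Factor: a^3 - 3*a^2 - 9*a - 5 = (a - 5)*(a^2 + 2*a + 1) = (a - 5)*(a + 1)*(a + 1)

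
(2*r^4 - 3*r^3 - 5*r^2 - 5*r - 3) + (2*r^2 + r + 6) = 2*r^4 - 3*r^3 - 3*r^2 - 4*r + 3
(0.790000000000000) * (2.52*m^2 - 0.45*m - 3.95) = 1.9908*m^2 - 0.3555*m - 3.1205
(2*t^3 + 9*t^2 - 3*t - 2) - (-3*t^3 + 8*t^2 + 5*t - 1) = 5*t^3 + t^2 - 8*t - 1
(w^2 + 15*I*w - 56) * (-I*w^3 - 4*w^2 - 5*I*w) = -I*w^5 + 11*w^4 - 9*I*w^3 + 299*w^2 + 280*I*w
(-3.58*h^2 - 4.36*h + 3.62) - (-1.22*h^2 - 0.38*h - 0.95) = -2.36*h^2 - 3.98*h + 4.57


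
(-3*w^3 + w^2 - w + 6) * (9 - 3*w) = 9*w^4 - 30*w^3 + 12*w^2 - 27*w + 54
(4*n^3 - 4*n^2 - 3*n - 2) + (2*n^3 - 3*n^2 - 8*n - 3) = 6*n^3 - 7*n^2 - 11*n - 5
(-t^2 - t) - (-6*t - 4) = -t^2 + 5*t + 4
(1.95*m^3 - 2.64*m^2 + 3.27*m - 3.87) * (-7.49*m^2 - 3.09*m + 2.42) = -14.6055*m^5 + 13.7481*m^4 - 11.6157*m^3 + 12.4932*m^2 + 19.8717*m - 9.3654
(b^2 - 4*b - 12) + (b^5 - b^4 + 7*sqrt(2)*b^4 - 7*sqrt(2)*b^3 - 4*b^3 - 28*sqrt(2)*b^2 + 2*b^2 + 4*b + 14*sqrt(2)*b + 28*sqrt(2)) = b^5 - b^4 + 7*sqrt(2)*b^4 - 7*sqrt(2)*b^3 - 4*b^3 - 28*sqrt(2)*b^2 + 3*b^2 + 14*sqrt(2)*b - 12 + 28*sqrt(2)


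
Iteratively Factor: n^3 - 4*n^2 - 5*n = (n + 1)*(n^2 - 5*n) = (n - 5)*(n + 1)*(n)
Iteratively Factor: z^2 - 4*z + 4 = (z - 2)*(z - 2)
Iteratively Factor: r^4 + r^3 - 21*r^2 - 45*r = (r - 5)*(r^3 + 6*r^2 + 9*r) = r*(r - 5)*(r^2 + 6*r + 9) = r*(r - 5)*(r + 3)*(r + 3)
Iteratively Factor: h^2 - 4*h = (h - 4)*(h)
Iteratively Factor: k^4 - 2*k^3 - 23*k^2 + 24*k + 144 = (k + 3)*(k^3 - 5*k^2 - 8*k + 48) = (k + 3)^2*(k^2 - 8*k + 16) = (k - 4)*(k + 3)^2*(k - 4)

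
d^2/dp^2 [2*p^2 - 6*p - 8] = 4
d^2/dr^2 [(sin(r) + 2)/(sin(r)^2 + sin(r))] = (-sin(r) - 6 + 2/sin(r) + 8/sin(r)^2 + 4/sin(r)^3)/(sin(r) + 1)^2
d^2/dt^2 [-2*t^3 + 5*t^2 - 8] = 10 - 12*t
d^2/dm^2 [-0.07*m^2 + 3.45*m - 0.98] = -0.140000000000000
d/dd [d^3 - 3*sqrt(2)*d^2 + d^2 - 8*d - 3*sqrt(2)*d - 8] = 3*d^2 - 6*sqrt(2)*d + 2*d - 8 - 3*sqrt(2)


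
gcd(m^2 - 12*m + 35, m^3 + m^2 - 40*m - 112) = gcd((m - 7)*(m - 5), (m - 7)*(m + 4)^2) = m - 7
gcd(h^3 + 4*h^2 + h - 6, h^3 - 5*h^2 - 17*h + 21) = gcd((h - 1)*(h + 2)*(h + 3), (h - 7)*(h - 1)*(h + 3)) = h^2 + 2*h - 3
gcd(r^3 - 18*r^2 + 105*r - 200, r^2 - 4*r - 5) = r - 5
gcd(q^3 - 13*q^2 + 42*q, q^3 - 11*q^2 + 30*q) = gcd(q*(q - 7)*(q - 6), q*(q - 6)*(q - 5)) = q^2 - 6*q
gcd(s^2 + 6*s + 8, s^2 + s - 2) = s + 2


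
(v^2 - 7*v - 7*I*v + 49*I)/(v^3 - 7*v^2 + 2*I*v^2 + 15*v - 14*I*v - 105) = (v - 7*I)/(v^2 + 2*I*v + 15)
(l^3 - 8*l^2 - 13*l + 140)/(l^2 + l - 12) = (l^2 - 12*l + 35)/(l - 3)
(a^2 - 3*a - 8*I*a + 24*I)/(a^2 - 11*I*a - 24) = (a - 3)/(a - 3*I)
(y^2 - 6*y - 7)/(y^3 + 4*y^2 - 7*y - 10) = (y - 7)/(y^2 + 3*y - 10)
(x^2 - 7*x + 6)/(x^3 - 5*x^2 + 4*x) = (x - 6)/(x*(x - 4))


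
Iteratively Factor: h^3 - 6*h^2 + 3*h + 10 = (h - 5)*(h^2 - h - 2) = (h - 5)*(h + 1)*(h - 2)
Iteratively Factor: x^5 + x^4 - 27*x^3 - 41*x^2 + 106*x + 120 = (x - 5)*(x^4 + 6*x^3 + 3*x^2 - 26*x - 24) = (x - 5)*(x + 4)*(x^3 + 2*x^2 - 5*x - 6) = (x - 5)*(x + 3)*(x + 4)*(x^2 - x - 2) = (x - 5)*(x - 2)*(x + 3)*(x + 4)*(x + 1)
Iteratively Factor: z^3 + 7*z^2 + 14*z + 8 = (z + 2)*(z^2 + 5*z + 4) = (z + 2)*(z + 4)*(z + 1)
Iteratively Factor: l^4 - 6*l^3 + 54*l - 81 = (l - 3)*(l^3 - 3*l^2 - 9*l + 27) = (l - 3)*(l + 3)*(l^2 - 6*l + 9) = (l - 3)^2*(l + 3)*(l - 3)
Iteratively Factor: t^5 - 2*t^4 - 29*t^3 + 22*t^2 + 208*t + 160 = (t + 4)*(t^4 - 6*t^3 - 5*t^2 + 42*t + 40) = (t + 2)*(t + 4)*(t^3 - 8*t^2 + 11*t + 20) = (t - 4)*(t + 2)*(t + 4)*(t^2 - 4*t - 5) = (t - 5)*(t - 4)*(t + 2)*(t + 4)*(t + 1)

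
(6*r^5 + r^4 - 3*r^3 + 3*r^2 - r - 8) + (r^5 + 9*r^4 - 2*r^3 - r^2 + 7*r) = 7*r^5 + 10*r^4 - 5*r^3 + 2*r^2 + 6*r - 8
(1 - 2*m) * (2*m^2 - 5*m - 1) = -4*m^3 + 12*m^2 - 3*m - 1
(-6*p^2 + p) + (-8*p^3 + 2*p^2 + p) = -8*p^3 - 4*p^2 + 2*p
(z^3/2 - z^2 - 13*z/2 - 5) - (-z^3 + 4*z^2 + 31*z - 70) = 3*z^3/2 - 5*z^2 - 75*z/2 + 65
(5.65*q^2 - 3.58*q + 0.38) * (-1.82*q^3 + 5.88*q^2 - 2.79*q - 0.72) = -10.283*q^5 + 39.7376*q^4 - 37.5055*q^3 + 8.1546*q^2 + 1.5174*q - 0.2736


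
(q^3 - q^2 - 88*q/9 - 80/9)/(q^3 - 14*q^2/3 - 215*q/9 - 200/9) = (3*q^2 - 8*q - 16)/(3*q^2 - 19*q - 40)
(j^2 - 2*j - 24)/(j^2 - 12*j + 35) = (j^2 - 2*j - 24)/(j^2 - 12*j + 35)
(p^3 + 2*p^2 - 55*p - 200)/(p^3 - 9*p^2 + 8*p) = (p^2 + 10*p + 25)/(p*(p - 1))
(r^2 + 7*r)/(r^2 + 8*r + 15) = r*(r + 7)/(r^2 + 8*r + 15)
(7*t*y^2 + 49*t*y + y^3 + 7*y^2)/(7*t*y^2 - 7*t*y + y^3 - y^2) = (y + 7)/(y - 1)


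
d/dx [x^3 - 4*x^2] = x*(3*x - 8)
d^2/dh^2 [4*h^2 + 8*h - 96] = 8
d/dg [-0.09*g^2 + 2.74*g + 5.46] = 2.74 - 0.18*g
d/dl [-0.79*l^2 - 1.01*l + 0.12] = -1.58*l - 1.01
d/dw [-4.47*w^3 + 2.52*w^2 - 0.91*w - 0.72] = -13.41*w^2 + 5.04*w - 0.91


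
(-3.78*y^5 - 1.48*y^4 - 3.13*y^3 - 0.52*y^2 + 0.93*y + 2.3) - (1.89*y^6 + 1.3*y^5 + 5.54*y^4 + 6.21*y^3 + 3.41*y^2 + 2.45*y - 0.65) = -1.89*y^6 - 5.08*y^5 - 7.02*y^4 - 9.34*y^3 - 3.93*y^2 - 1.52*y + 2.95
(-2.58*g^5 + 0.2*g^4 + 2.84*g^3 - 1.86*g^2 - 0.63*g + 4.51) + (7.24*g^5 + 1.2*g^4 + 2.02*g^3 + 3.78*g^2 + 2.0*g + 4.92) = 4.66*g^5 + 1.4*g^4 + 4.86*g^3 + 1.92*g^2 + 1.37*g + 9.43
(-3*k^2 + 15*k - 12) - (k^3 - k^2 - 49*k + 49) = -k^3 - 2*k^2 + 64*k - 61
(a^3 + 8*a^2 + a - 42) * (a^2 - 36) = a^5 + 8*a^4 - 35*a^3 - 330*a^2 - 36*a + 1512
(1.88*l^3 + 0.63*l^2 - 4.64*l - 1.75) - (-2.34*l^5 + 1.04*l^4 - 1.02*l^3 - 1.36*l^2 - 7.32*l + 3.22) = 2.34*l^5 - 1.04*l^4 + 2.9*l^3 + 1.99*l^2 + 2.68*l - 4.97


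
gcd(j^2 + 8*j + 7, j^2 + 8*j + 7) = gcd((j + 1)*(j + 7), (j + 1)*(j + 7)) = j^2 + 8*j + 7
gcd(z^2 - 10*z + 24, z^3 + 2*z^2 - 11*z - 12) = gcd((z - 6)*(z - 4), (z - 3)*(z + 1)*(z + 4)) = 1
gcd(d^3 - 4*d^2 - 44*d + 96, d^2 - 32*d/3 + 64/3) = d - 8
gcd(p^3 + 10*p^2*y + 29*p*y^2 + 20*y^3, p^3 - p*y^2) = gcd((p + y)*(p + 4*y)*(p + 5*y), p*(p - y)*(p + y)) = p + y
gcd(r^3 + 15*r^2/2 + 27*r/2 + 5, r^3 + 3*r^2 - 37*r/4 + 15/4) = r + 5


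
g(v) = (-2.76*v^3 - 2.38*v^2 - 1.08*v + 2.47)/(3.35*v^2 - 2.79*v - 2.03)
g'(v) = (2.79 - 6.7*v)*(-2.76*v^3 - 2.38*v^2 - 1.08*v + 2.47)/(3.35*v^2 - 2.79*v - 2.03)^2 + (-8.28*v^2 - 4.76*v - 1.08)/(3.35*v^2 - 2.79*v - 2.03) = (-9.246*v^4 + 15.4008*v^3 + 27.0666*v^2 - 6.88620000000001*v + 9.0837)/(11.2225*v^4 - 18.693*v^3 - 5.8169*v^2 + 11.3274*v + 4.1209)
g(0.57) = -0.23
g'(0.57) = 2.47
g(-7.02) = 4.64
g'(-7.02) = -0.79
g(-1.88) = 0.96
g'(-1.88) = -0.44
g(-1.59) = 0.85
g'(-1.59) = -0.28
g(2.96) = -4.89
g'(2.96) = -0.23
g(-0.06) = -1.37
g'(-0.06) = 2.80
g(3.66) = -5.17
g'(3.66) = -0.52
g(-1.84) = 0.94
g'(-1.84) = -0.42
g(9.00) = -9.06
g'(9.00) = -0.79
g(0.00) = -1.22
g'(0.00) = 2.20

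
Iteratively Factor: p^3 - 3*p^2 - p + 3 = (p - 3)*(p^2 - 1) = (p - 3)*(p + 1)*(p - 1)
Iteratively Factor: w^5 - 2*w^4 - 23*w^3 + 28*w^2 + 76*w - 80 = (w + 4)*(w^4 - 6*w^3 + w^2 + 24*w - 20) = (w + 2)*(w + 4)*(w^3 - 8*w^2 + 17*w - 10) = (w - 5)*(w + 2)*(w + 4)*(w^2 - 3*w + 2) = (w - 5)*(w - 1)*(w + 2)*(w + 4)*(w - 2)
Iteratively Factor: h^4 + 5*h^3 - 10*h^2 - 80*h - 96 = (h + 3)*(h^3 + 2*h^2 - 16*h - 32) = (h + 2)*(h + 3)*(h^2 - 16) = (h - 4)*(h + 2)*(h + 3)*(h + 4)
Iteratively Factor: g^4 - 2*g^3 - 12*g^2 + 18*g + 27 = (g + 1)*(g^3 - 3*g^2 - 9*g + 27) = (g + 1)*(g + 3)*(g^2 - 6*g + 9) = (g - 3)*(g + 1)*(g + 3)*(g - 3)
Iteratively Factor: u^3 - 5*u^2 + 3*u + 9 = (u + 1)*(u^2 - 6*u + 9) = (u - 3)*(u + 1)*(u - 3)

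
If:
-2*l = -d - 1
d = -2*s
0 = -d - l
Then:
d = -1/3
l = 1/3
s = 1/6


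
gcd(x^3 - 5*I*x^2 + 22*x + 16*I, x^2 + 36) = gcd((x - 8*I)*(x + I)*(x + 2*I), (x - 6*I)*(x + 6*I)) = 1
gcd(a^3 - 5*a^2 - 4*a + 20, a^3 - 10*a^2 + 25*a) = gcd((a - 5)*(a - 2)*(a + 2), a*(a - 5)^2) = a - 5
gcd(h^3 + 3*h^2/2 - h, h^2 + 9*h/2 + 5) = h + 2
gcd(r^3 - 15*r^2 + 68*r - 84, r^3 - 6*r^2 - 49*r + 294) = r^2 - 13*r + 42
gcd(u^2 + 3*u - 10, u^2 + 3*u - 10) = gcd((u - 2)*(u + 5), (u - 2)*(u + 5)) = u^2 + 3*u - 10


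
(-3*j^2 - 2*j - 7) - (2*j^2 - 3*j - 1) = -5*j^2 + j - 6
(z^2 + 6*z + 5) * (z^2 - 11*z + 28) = z^4 - 5*z^3 - 33*z^2 + 113*z + 140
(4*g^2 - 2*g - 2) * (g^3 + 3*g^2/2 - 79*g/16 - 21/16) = 4*g^5 + 4*g^4 - 99*g^3/4 + 13*g^2/8 + 25*g/2 + 21/8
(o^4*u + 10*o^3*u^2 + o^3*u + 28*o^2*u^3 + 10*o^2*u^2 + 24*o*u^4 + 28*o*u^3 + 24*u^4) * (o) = o^5*u + 10*o^4*u^2 + o^4*u + 28*o^3*u^3 + 10*o^3*u^2 + 24*o^2*u^4 + 28*o^2*u^3 + 24*o*u^4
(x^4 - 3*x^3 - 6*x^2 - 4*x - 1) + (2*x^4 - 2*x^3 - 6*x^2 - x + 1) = 3*x^4 - 5*x^3 - 12*x^2 - 5*x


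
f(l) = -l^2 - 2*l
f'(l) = -2*l - 2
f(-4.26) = -9.63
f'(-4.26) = 6.52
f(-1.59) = 0.65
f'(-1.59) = 1.18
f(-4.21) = -9.30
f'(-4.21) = 6.42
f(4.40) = -28.16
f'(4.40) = -10.80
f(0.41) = -0.99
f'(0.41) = -2.82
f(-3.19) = -3.80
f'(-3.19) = 4.38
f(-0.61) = 0.85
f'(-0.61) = -0.78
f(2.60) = -11.96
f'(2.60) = -7.20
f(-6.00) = -24.00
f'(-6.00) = 10.00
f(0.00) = 0.00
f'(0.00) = -2.00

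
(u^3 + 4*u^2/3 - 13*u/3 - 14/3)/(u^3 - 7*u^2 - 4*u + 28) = (3*u^2 + 10*u + 7)/(3*(u^2 - 5*u - 14))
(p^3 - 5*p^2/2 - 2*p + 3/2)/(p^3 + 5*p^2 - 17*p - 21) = (p - 1/2)/(p + 7)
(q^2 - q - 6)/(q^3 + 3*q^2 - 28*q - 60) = (q - 3)/(q^2 + q - 30)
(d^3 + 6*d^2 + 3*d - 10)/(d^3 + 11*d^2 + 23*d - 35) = (d + 2)/(d + 7)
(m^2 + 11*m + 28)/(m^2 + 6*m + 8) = (m + 7)/(m + 2)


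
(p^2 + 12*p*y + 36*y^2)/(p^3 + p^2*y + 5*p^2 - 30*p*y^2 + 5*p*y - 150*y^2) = (-p - 6*y)/(-p^2 + 5*p*y - 5*p + 25*y)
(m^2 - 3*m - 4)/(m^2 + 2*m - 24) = (m + 1)/(m + 6)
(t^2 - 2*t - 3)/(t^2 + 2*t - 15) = (t + 1)/(t + 5)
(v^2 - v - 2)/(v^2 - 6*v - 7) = (v - 2)/(v - 7)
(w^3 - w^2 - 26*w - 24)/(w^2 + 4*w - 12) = (w^3 - w^2 - 26*w - 24)/(w^2 + 4*w - 12)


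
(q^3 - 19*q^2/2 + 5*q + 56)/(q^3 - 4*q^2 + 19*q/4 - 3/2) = 2*(2*q^3 - 19*q^2 + 10*q + 112)/(4*q^3 - 16*q^2 + 19*q - 6)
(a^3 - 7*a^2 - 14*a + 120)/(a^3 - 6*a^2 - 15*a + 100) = (a - 6)/(a - 5)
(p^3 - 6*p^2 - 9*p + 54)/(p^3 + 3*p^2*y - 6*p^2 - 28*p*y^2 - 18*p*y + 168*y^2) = (9 - p^2)/(-p^2 - 3*p*y + 28*y^2)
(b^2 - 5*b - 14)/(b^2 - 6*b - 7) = (b + 2)/(b + 1)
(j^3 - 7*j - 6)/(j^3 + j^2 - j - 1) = (j^2 - j - 6)/(j^2 - 1)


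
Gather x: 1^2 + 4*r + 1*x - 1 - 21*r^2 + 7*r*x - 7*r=-21*r^2 - 3*r + x*(7*r + 1)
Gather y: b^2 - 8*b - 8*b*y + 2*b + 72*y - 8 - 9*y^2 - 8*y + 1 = b^2 - 6*b - 9*y^2 + y*(64 - 8*b) - 7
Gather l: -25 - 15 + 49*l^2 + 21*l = 49*l^2 + 21*l - 40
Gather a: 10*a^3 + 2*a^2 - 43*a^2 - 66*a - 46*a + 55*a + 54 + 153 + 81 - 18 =10*a^3 - 41*a^2 - 57*a + 270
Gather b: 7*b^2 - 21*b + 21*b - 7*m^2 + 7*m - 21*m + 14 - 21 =7*b^2 - 7*m^2 - 14*m - 7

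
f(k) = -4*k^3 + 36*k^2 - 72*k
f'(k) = -12*k^2 + 72*k - 72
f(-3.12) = 696.56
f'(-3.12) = -413.45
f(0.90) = -38.56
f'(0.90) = -16.92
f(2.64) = -12.77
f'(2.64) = 34.44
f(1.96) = -32.94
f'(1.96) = 23.02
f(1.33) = -41.49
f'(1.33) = 2.53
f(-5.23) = 1933.49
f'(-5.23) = -776.79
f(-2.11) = 349.77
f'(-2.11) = -277.35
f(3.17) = 6.10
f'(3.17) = 35.65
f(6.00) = 0.00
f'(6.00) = -72.00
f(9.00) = -648.00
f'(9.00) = -396.00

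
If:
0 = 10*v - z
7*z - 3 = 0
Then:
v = 3/70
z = 3/7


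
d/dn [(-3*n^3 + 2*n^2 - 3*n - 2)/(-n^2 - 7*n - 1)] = (3*n^4 + 42*n^3 - 8*n^2 - 8*n - 11)/(n^4 + 14*n^3 + 51*n^2 + 14*n + 1)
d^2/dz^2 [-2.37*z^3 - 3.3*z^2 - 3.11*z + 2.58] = -14.22*z - 6.6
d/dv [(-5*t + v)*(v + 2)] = -5*t + 2*v + 2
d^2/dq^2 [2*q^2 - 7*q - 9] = 4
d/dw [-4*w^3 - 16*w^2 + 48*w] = -12*w^2 - 32*w + 48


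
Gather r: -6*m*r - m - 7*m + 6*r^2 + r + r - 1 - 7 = -8*m + 6*r^2 + r*(2 - 6*m) - 8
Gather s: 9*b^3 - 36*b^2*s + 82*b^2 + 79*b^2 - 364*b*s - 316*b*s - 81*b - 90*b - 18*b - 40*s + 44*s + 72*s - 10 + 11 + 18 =9*b^3 + 161*b^2 - 189*b + s*(-36*b^2 - 680*b + 76) + 19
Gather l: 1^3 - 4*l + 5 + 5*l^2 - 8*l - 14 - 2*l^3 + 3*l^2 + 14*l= -2*l^3 + 8*l^2 + 2*l - 8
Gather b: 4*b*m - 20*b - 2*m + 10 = b*(4*m - 20) - 2*m + 10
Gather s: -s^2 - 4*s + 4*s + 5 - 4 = 1 - s^2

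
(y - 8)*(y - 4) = y^2 - 12*y + 32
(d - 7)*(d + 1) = d^2 - 6*d - 7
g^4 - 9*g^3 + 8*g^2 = g^2*(g - 8)*(g - 1)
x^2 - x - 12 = (x - 4)*(x + 3)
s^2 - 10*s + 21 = (s - 7)*(s - 3)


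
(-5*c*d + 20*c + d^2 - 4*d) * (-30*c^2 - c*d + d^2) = 150*c^3*d - 600*c^3 - 25*c^2*d^2 + 100*c^2*d - 6*c*d^3 + 24*c*d^2 + d^4 - 4*d^3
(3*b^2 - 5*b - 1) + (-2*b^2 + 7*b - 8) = b^2 + 2*b - 9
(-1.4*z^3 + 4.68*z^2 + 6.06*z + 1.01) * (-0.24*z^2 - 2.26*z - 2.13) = 0.336*z^5 + 2.0408*z^4 - 9.0492*z^3 - 23.9064*z^2 - 15.1904*z - 2.1513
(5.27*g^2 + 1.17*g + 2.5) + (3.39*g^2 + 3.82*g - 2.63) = 8.66*g^2 + 4.99*g - 0.13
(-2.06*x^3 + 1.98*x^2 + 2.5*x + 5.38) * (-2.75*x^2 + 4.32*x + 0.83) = 5.665*x^5 - 14.3442*x^4 - 0.0311999999999983*x^3 - 2.3516*x^2 + 25.3166*x + 4.4654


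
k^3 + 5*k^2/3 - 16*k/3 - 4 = (k - 2)*(k + 2/3)*(k + 3)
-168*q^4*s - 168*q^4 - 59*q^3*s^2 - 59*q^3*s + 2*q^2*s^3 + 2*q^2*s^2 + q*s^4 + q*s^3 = (-8*q + s)*(3*q + s)*(7*q + s)*(q*s + q)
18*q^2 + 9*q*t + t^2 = (3*q + t)*(6*q + t)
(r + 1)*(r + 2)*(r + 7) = r^3 + 10*r^2 + 23*r + 14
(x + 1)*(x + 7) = x^2 + 8*x + 7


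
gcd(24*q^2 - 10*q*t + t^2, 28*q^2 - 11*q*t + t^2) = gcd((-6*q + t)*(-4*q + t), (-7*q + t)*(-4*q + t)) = 4*q - t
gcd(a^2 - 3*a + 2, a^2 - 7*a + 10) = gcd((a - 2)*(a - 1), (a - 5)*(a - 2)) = a - 2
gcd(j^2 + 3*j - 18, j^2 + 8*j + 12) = j + 6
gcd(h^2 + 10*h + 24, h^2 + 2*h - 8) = h + 4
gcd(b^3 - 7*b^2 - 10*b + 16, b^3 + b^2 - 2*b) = b^2 + b - 2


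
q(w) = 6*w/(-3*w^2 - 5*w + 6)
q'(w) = 6*w*(6*w + 5)/(-3*w^2 - 5*w + 6)^2 + 6/(-3*w^2 - 5*w + 6)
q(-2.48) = 290.62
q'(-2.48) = 55964.36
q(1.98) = -0.76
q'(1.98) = 0.43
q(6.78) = -0.25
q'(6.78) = 0.03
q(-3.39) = 1.76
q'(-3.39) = 1.83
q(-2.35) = -11.92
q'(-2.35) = 96.84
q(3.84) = -0.40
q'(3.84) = 0.09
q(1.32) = -1.36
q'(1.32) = 1.98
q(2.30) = -0.65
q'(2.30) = 0.29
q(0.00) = 0.00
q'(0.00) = 1.00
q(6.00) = -0.27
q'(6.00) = 0.04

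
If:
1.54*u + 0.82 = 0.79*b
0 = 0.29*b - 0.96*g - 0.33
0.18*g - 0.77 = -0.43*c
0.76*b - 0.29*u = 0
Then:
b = -0.25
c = 1.97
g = -0.42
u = -0.66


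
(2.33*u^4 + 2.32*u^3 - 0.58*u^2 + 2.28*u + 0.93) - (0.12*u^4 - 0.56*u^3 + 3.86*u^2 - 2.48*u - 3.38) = 2.21*u^4 + 2.88*u^3 - 4.44*u^2 + 4.76*u + 4.31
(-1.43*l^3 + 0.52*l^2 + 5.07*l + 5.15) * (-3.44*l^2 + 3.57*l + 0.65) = 4.9192*l^5 - 6.8939*l^4 - 16.5139*l^3 + 0.721900000000002*l^2 + 21.681*l + 3.3475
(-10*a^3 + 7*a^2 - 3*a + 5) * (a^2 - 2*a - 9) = -10*a^5 + 27*a^4 + 73*a^3 - 52*a^2 + 17*a - 45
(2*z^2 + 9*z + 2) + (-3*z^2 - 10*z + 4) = -z^2 - z + 6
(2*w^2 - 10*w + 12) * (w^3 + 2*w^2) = 2*w^5 - 6*w^4 - 8*w^3 + 24*w^2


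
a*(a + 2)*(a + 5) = a^3 + 7*a^2 + 10*a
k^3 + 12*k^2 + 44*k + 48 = (k + 2)*(k + 4)*(k + 6)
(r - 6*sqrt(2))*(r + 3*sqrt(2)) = r^2 - 3*sqrt(2)*r - 36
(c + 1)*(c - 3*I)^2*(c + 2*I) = c^4 + c^3 - 4*I*c^3 + 3*c^2 - 4*I*c^2 + 3*c - 18*I*c - 18*I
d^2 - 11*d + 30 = (d - 6)*(d - 5)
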